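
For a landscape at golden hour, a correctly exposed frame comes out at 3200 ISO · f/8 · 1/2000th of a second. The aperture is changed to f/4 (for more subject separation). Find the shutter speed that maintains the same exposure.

1/8000s

Aperture: f/8 → f/5.6 → f/4 — 2 stops wider (brighter).
Need 2 stops darker from the shutter speed: 1/2000 → 1/4000 → 1/8000.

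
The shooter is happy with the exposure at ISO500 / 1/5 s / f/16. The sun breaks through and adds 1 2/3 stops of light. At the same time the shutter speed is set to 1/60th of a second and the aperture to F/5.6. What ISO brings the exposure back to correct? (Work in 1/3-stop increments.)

ISO 250

Scene light: 1 2/3 stops brighter.
Shutter speed: 1/5 → 1/6 → 1/8 → 1/10 → 1/13 → 1/15 → 1/20 → 1/25 → 1/30 → 1/40 → 1/50 → 1/60 — 3 2/3 stops shorter (darker).
Aperture: f/16 → f/14 → f/13 → f/11 → f/10 → f/9 → f/8 → f/7.1 → f/6.3 → f/5.6 — 3 stops wider (brighter).
Net so far: 1 stop brighter. ISO: 500 → 400 → 320 → 250.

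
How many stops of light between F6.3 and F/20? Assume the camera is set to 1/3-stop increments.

f/6.3 → f/7.1 → f/8 → f/9 → f/10 → f/11 → f/13 → f/14 → f/16 → f/18 → f/20 — count the steps: 10 third-stops = 3 1/3 stops.

3 1/3 stops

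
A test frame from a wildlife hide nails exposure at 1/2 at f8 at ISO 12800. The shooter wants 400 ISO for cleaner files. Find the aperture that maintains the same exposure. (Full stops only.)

ISO: 12800 → 6400 → 3200 → 1600 → 800 → 400 — 5 stops dropped (darker).
Need 5 stops brighter from the aperture: f/8 → f/5.6 → f/4 → f/2.8 → f/2 → f/1.4.

f/1.4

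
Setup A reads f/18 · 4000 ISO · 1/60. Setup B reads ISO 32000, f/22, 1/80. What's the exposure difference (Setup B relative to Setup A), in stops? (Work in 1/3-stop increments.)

2 stops brighter

Aperture: f/18 → f/20 → f/22 — 2/3 stop narrower (darker).
Shutter speed: 1/60 → 1/80 — 1/3 stop shorter (darker).
ISO: 4000 → 5000 → 6400 → 8000 → 10000 → 12800 → 16000 → 20000 → 25600 → 32000 — 3 stops higher (brighter).
Net: −2/3 −1/3 +3 = +2 stops.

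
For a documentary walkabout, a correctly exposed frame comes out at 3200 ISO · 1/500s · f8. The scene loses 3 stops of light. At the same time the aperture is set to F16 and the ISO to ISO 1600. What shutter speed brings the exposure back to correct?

Scene light: 3 stops darker.
Aperture: f/8 → f/11 → f/16 — 2 stops narrower (darker).
ISO: 3200 → 1600 — 1 stop lower (darker).
Net so far: 6 stops darker. Shutter speed: 1/500 → 1/250 → 1/125 → 1/60 → 1/30 → 1/15 → 1/8.

1/8s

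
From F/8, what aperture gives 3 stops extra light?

Aperture: f/8 → f/5.6 → f/4 → f/2.8 — 3 stops larger aperture (brighter).

f/2.8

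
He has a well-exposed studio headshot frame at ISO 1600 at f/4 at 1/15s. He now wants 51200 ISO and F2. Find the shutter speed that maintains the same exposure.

ISO: 1600 → 3200 → 6400 → 12800 → 25600 → 51200 — 5 stops higher (brighter).
Aperture: f/4 → f/2.8 → f/2 — 2 stops larger aperture (brighter).
Net change so far: 7 stops brighter. Offset with the shutter speed: 1/15 → 1/30 → 1/60 → 1/125 → 1/250 → 1/500 → 1/1000 → 1/2000.

1/2000s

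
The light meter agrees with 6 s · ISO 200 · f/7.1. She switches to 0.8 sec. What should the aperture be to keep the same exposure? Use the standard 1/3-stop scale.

f/2.5

Shutter speed: 6 → 5 → 4 → 3.2 → 2.5 → 2 → 1.6 → 1.3 → 1 → 0.8 — 3 stops faster (darker).
Need 3 stops brighter from the aperture: f/7.1 → f/6.3 → f/5.6 → f/5 → f/4.5 → f/4 → f/3.5 → f/3.2 → f/2.8 → f/2.5.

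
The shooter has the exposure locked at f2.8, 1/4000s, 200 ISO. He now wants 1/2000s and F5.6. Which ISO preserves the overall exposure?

Shutter speed: 1/4000 → 1/2000 — 1 stop longer (brighter).
Aperture: f/2.8 → f/4 → f/5.6 — 2 stops stopped down (darker).
Net change so far: 1 stop darker. Offset with the ISO: 200 → 400.

ISO 400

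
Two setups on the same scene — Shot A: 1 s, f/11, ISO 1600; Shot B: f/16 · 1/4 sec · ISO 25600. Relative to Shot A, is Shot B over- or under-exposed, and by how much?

Aperture: f/11 → f/16 — 1 stop narrower (darker).
Shutter speed: 1 → 1/2 → 1/4 — 2 stops shorter (darker).
ISO: 1600 → 3200 → 6400 → 12800 → 25600 — 4 stops raised (brighter).
Net: −1 −2 +4 = +1 stop.

1 stop brighter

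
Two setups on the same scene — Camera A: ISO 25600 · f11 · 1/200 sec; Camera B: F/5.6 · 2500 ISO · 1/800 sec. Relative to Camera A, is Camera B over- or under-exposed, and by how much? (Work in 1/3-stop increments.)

Aperture: f/11 → f/10 → f/9 → f/8 → f/7.1 → f/6.3 → f/5.6 — 2 stops larger aperture (brighter).
Shutter speed: 1/200 → 1/250 → 1/320 → 1/400 → 1/500 → 1/640 → 1/800 — 2 stops shorter (darker).
ISO: 25600 → 20000 → 16000 → 12800 → 10000 → 8000 → 6400 → 5000 → 4000 → 3200 → 2500 — 3 1/3 stops dropped (darker).
Net: +2 −2 −3 1/3 = −3 1/3 stops.

3 1/3 stops darker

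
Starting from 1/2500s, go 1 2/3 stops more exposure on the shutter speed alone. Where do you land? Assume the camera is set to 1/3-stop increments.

Shutter speed: 1/2500 → 1/2000 → 1/1600 → 1/1250 → 1/1000 → 1/800 — 1 2/3 stops slower (brighter).

1/800s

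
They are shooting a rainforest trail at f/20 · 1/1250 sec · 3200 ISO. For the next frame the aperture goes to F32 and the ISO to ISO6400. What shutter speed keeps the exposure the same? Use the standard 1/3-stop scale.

Aperture: f/20 → f/22 → f/25 → f/29 → f/32 — 1 1/3 stops narrower (darker).
ISO: 3200 → 4000 → 5000 → 6400 — 1 stop higher (brighter).
Net change so far: 1/3 stop darker. Offset with the shutter speed: 1/1250 → 1/1000.

1/1000s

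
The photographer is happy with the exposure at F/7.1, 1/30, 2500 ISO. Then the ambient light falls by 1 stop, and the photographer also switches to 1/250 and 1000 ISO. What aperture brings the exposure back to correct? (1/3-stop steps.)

f/1.1

Scene light: 1 stop darker.
Shutter speed: 1/30 → 1/40 → 1/50 → 1/60 → 1/80 → 1/100 → 1/125 → 1/160 → 1/200 → 1/250 — 3 stops shorter (darker).
ISO: 2500 → 2000 → 1600 → 1250 → 1000 — 1 1/3 stops dropped (darker).
Net so far: 5 1/3 stops darker. Aperture: f/7.1 → f/6.3 → f/5.6 → f/5 → f/4.5 → f/4 → f/3.5 → f/3.2 → f/2.8 → f/2.5 → f/2.2 → f/2 → f/1.8 → f/1.6 → f/1.4 → f/1.2 → f/1.1.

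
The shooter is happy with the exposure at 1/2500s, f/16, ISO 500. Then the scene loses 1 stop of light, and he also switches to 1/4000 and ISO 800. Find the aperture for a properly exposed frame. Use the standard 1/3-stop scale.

f/11

Scene light: 1 stop darker.
Shutter speed: 1/2500 → 1/3200 → 1/4000 — 2/3 stop shorter (darker).
ISO: 500 → 640 → 800 — 2/3 stop raised (brighter).
Net so far: 1 stop darker. Aperture: f/16 → f/14 → f/13 → f/11.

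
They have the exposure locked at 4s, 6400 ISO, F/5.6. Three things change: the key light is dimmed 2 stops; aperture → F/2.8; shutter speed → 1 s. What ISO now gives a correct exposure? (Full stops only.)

ISO 25600

Scene light: 2 stops darker.
Aperture: f/5.6 → f/4 → f/2.8 — 2 stops opened up (brighter).
Shutter speed: 4 → 2 → 1 — 2 stops shorter (darker).
Net so far: 2 stops darker. ISO: 6400 → 12800 → 25600.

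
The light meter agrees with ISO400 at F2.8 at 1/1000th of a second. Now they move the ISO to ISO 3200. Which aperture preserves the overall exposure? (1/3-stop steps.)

f/8

ISO: 400 → 500 → 640 → 800 → 1000 → 1250 → 1600 → 2000 → 2500 → 3200 — 3 stops raised (brighter).
Need 3 stops darker from the aperture: f/2.8 → f/3.2 → f/3.5 → f/4 → f/4.5 → f/5 → f/5.6 → f/6.3 → f/7.1 → f/8.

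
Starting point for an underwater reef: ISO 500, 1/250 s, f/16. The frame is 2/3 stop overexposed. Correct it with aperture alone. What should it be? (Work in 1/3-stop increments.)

Overexposed by 2/3 stop → need 2/3 stop darker.
Aperture: f/16 → f/18 → f/20.

f/20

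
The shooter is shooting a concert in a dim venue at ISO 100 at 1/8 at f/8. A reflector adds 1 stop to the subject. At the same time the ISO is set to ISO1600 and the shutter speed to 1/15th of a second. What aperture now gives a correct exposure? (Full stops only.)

Scene light: 1 stop brighter.
ISO: 100 → 200 → 400 → 800 → 1600 — 4 stops higher (brighter).
Shutter speed: 1/8 → 1/15 — 1 stop shorter (darker).
Net so far: 4 stops brighter. Aperture: f/8 → f/11 → f/16 → f/22 → f/32.

f/32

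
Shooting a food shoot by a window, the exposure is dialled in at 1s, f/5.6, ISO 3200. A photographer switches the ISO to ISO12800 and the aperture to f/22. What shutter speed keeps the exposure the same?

ISO: 3200 → 6400 → 12800 — 2 stops higher (brighter).
Aperture: f/5.6 → f/8 → f/11 → f/16 → f/22 — 4 stops smaller aperture (darker).
Net change so far: 2 stops darker. Offset with the shutter speed: 1 → 2 → 4.

4 s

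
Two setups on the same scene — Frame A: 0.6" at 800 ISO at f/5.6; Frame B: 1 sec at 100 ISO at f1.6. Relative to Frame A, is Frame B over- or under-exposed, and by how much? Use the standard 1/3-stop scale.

1 1/3 stops brighter

Aperture: f/5.6 → f/5 → f/4.5 → f/4 → f/3.5 → f/3.2 → f/2.8 → f/2.5 → f/2.2 → f/2 → f/1.8 → f/1.6 — 3 2/3 stops wider (brighter).
Shutter speed: 0.6 → 0.8 → 1 — 2/3 stop slower (brighter).
ISO: 800 → 640 → 500 → 400 → 320 → 250 → 200 → 160 → 125 → 100 — 3 stops lower (darker).
Net: +3 2/3 +2/3 −3 = +1 1/3 stops.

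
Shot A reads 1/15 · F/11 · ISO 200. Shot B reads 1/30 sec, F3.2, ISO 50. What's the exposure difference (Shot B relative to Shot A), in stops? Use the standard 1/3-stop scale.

2/3 stop brighter

Aperture: f/11 → f/10 → f/9 → f/8 → f/7.1 → f/6.3 → f/5.6 → f/5 → f/4.5 → f/4 → f/3.5 → f/3.2 — 3 2/3 stops larger aperture (brighter).
Shutter speed: 1/15 → 1/20 → 1/25 → 1/30 — 1 stop faster (darker).
ISO: 200 → 160 → 125 → 100 → 80 → 64 → 50 — 2 stops lower (darker).
Net: +3 2/3 −1 −2 = +2/3 stops.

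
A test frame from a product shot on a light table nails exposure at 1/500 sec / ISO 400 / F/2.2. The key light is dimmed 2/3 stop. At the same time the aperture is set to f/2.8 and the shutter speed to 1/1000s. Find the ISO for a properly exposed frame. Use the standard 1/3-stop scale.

Scene light: 2/3 stop darker.
Aperture: f/2.2 → f/2.5 → f/2.8 — 2/3 stop stopped down (darker).
Shutter speed: 1/500 → 1/640 → 1/800 → 1/1000 — 1 stop faster (darker).
Net so far: 2 1/3 stops darker. ISO: 400 → 500 → 640 → 800 → 1000 → 1250 → 1600 → 2000.

ISO 2000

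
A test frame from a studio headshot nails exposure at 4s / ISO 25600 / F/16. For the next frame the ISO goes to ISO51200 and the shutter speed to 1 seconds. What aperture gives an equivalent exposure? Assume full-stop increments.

ISO: 25600 → 51200 — 1 stop raised (brighter).
Shutter speed: 4 → 2 → 1 — 2 stops faster (darker).
Net change so far: 1 stop darker. Offset with the aperture: f/16 → f/11.

f/11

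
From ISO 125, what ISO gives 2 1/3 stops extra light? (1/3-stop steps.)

ISO 640

ISO: 125 → 160 → 200 → 250 → 320 → 400 → 500 → 640 — 2 1/3 stops higher (brighter).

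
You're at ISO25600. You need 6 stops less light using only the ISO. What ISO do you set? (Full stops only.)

ISO 400

ISO: 25600 → 12800 → 6400 → 3200 → 1600 → 800 → 400 — 6 stops lower (darker).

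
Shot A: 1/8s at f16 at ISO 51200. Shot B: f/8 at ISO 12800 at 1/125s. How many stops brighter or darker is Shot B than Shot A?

Aperture: f/16 → f/11 → f/8 — 2 stops opened up (brighter).
Shutter speed: 1/8 → 1/15 → 1/30 → 1/60 → 1/125 — 4 stops faster (darker).
ISO: 51200 → 25600 → 12800 — 2 stops lower (darker).
Net: +2 −4 −2 = −4 stops.

4 stops darker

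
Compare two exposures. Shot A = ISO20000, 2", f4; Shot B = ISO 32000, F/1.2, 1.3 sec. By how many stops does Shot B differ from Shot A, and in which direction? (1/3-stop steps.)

Aperture: f/4 → f/3.5 → f/3.2 → f/2.8 → f/2.5 → f/2.2 → f/2 → f/1.8 → f/1.6 → f/1.4 → f/1.2 — 3 1/3 stops larger aperture (brighter).
Shutter speed: 2 → 1.6 → 1.3 — 2/3 stop faster (darker).
ISO: 20000 → 25600 → 32000 — 2/3 stop higher (brighter).
Net: +3 1/3 −2/3 +2/3 = +3 1/3 stops.

3 1/3 stops brighter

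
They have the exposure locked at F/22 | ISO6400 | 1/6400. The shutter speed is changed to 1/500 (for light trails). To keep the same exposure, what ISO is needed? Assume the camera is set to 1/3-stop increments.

Shutter speed: 1/6400 → 1/5000 → 1/4000 → 1/3200 → 1/2500 → 1/2000 → 1/1600 → 1/1250 → 1/1000 → 1/800 → 1/640 → 1/500 — 3 2/3 stops longer (brighter).
Need 3 2/3 stops darker from the ISO: 6400 → 5000 → 4000 → 3200 → 2500 → 2000 → 1600 → 1250 → 1000 → 800 → 640 → 500.

ISO 500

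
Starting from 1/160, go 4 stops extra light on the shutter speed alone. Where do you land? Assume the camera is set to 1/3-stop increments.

Shutter speed: 1/160 → 1/125 → 1/100 → 1/80 → 1/60 → 1/50 → 1/40 → 1/30 → 1/25 → 1/20 → 1/15 → 1/13 → 1/10 — 4 stops longer (brighter).

1/10s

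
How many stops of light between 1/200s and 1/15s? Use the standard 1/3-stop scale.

3 2/3 stops

1/200 → 1/160 → 1/125 → 1/100 → 1/80 → 1/60 → 1/50 → 1/40 → 1/30 → 1/25 → 1/20 → 1/15 — count the steps: 11 third-stops = 3 2/3 stops.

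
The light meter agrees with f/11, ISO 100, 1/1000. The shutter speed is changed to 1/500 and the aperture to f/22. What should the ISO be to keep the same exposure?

Shutter speed: 1/1000 → 1/500 — 1 stop longer (brighter).
Aperture: f/11 → f/16 → f/22 — 2 stops narrower (darker).
Net change so far: 1 stop darker. Offset with the ISO: 100 → 200.

ISO 200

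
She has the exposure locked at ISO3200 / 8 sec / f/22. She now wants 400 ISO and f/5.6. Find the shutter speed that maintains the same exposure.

4 s

ISO: 3200 → 1600 → 800 → 400 — 3 stops dropped (darker).
Aperture: f/22 → f/16 → f/11 → f/8 → f/5.6 — 4 stops larger aperture (brighter).
Net change so far: 1 stop brighter. Offset with the shutter speed: 8 → 4.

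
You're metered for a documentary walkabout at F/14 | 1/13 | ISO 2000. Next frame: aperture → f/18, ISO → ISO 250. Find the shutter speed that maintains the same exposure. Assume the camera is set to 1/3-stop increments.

Aperture: f/14 → f/16 → f/18 — 2/3 stop smaller aperture (darker).
ISO: 2000 → 1600 → 1250 → 1000 → 800 → 640 → 500 → 400 → 320 → 250 — 3 stops dropped (darker).
Net change so far: 3 2/3 stops darker. Offset with the shutter speed: 1/13 → 1/10 → 1/8 → 1/6 → 1/5 → 1/4 → 0.3 → 0.4 → 0.5 → 0.6 → 0.8 → 1.

1 s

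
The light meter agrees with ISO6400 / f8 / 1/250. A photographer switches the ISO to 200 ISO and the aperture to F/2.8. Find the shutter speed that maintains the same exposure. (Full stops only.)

1/60s

ISO: 6400 → 3200 → 1600 → 800 → 400 → 200 — 5 stops dropped (darker).
Aperture: f/8 → f/5.6 → f/4 → f/2.8 — 3 stops wider (brighter).
Net change so far: 2 stops darker. Offset with the shutter speed: 1/250 → 1/125 → 1/60.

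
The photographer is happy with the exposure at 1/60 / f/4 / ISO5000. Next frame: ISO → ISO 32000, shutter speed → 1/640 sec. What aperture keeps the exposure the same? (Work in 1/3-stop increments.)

f/3.2

ISO: 5000 → 6400 → 8000 → 10000 → 12800 → 16000 → 20000 → 25600 → 32000 — 2 2/3 stops higher (brighter).
Shutter speed: 1/60 → 1/80 → 1/100 → 1/125 → 1/160 → 1/200 → 1/250 → 1/320 → 1/400 → 1/500 → 1/640 — 3 1/3 stops faster (darker).
Net change so far: 2/3 stop darker. Offset with the aperture: f/4 → f/3.5 → f/3.2.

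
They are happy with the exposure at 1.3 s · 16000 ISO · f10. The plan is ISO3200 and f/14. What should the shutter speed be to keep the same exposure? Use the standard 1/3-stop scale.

ISO: 16000 → 12800 → 10000 → 8000 → 6400 → 5000 → 4000 → 3200 — 2 1/3 stops dropped (darker).
Aperture: f/10 → f/11 → f/13 → f/14 — 1 stop narrower (darker).
Net change so far: 3 1/3 stops darker. Offset with the shutter speed: 1.3 → 1.6 → 2 → 2.5 → 3.2 → 4 → 5 → 6 → 8 → 10 → 13.

13 s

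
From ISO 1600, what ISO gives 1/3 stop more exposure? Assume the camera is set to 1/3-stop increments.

ISO: 1600 → 2000 — 1/3 stop raised (brighter).

ISO 2000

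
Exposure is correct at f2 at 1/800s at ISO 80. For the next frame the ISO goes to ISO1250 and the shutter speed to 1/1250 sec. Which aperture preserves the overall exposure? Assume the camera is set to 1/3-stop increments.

f/6.3

ISO: 80 → 100 → 125 → 160 → 200 → 250 → 320 → 400 → 500 → 640 → 800 → 1000 → 1250 — 4 stops higher (brighter).
Shutter speed: 1/800 → 1/1000 → 1/1250 — 2/3 stop faster (darker).
Net change so far: 3 1/3 stops brighter. Offset with the aperture: f/2 → f/2.2 → f/2.5 → f/2.8 → f/3.2 → f/3.5 → f/4 → f/4.5 → f/5 → f/5.6 → f/6.3.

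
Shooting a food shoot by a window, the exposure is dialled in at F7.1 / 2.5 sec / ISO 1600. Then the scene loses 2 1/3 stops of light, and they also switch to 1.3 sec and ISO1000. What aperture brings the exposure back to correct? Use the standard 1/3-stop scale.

f/1.8

Scene light: 2 1/3 stops darker.
Shutter speed: 2.5 → 2 → 1.6 → 1.3 — 1 stop shorter (darker).
ISO: 1600 → 1250 → 1000 — 2/3 stop dropped (darker).
Net so far: 4 stops darker. Aperture: f/7.1 → f/6.3 → f/5.6 → f/5 → f/4.5 → f/4 → f/3.5 → f/3.2 → f/2.8 → f/2.5 → f/2.2 → f/2 → f/1.8.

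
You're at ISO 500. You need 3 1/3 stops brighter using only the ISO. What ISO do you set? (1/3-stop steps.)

ISO: 500 → 640 → 800 → 1000 → 1250 → 1600 → 2000 → 2500 → 3200 → 4000 → 5000 — 3 1/3 stops higher (brighter).

ISO 5000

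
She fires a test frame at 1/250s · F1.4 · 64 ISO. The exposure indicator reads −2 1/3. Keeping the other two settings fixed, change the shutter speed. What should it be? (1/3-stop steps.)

Underexposed by 2 1/3 stops → need 2 1/3 stops brighter.
Shutter speed: 1/250 → 1/200 → 1/160 → 1/125 → 1/100 → 1/80 → 1/60 → 1/50.

1/50s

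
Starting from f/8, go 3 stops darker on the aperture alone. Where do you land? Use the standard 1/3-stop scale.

f/22

Aperture: f/8 → f/9 → f/10 → f/11 → f/13 → f/14 → f/16 → f/18 → f/20 → f/22 — 3 stops smaller aperture (darker).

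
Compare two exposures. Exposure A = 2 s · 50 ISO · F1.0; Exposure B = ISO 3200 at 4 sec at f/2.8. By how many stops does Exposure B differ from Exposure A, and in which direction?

4 stops brighter

Aperture: f/1.0 → f/1.4 → f/2 → f/2.8 — 3 stops smaller aperture (darker).
Shutter speed: 2 → 4 — 1 stop slower (brighter).
ISO: 50 → 100 → 200 → 400 → 800 → 1600 → 3200 — 6 stops higher (brighter).
Net: −3 +1 +6 = +4 stops.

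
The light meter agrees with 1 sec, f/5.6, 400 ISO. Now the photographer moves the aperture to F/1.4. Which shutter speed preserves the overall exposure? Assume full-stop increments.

1/15s

Aperture: f/5.6 → f/4 → f/2.8 → f/2 → f/1.4 — 4 stops larger aperture (brighter).
Need 4 stops darker from the shutter speed: 1 → 1/2 → 1/4 → 1/8 → 1/15.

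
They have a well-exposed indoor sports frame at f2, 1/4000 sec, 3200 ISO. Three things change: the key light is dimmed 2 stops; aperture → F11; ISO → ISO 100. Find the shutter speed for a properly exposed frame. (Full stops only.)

Scene light: 2 stops darker.
Aperture: f/2 → f/2.8 → f/4 → f/5.6 → f/8 → f/11 — 5 stops narrower (darker).
ISO: 3200 → 1600 → 800 → 400 → 200 → 100 — 5 stops lower (darker).
Net so far: 12 stops darker. Shutter speed: 1/4000 → 1/2000 → 1/1000 → 1/500 → 1/250 → 1/125 → 1/60 → 1/30 → 1/15 → 1/8 → 1/4 → 1/2 → 1.

1 s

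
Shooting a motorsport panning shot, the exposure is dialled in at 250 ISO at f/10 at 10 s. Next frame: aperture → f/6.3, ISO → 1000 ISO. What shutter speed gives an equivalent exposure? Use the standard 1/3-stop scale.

Aperture: f/10 → f/9 → f/8 → f/7.1 → f/6.3 — 1 1/3 stops opened up (brighter).
ISO: 250 → 320 → 400 → 500 → 640 → 800 → 1000 — 2 stops higher (brighter).
Net change so far: 3 1/3 stops brighter. Offset with the shutter speed: 10 → 8 → 6 → 5 → 4 → 3.2 → 2.5 → 2 → 1.6 → 1.3 → 1.

1 s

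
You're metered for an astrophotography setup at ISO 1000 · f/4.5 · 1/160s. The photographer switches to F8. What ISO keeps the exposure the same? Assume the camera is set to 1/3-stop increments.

ISO 3200

Aperture: f/4.5 → f/5 → f/5.6 → f/6.3 → f/7.1 → f/8 — 1 2/3 stops narrower (darker).
Need 1 2/3 stops brighter from the ISO: 1000 → 1250 → 1600 → 2000 → 2500 → 3200.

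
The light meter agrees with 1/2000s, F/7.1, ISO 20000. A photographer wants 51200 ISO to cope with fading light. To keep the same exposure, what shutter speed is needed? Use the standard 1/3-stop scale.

ISO: 20000 → 25600 → 32000 → 40000 → 51200 — 1 1/3 stops higher (brighter).
Need 1 1/3 stops darker from the shutter speed: 1/2000 → 1/2500 → 1/3200 → 1/4000 → 1/5000.

1/5000s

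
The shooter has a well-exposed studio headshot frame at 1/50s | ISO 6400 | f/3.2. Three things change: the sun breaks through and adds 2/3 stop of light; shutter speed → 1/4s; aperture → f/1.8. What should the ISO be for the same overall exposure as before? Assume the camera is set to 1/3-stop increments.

Scene light: 2/3 stop brighter.
Shutter speed: 1/50 → 1/40 → 1/30 → 1/25 → 1/20 → 1/15 → 1/13 → 1/10 → 1/8 → 1/6 → 1/5 → 1/4 — 3 2/3 stops slower (brighter).
Aperture: f/3.2 → f/2.8 → f/2.5 → f/2.2 → f/2 → f/1.8 — 1 2/3 stops wider (brighter).
Net so far: 6 stops brighter. ISO: 6400 → 5000 → 4000 → 3200 → 2500 → 2000 → 1600 → 1250 → 1000 → 800 → 640 → 500 → 400 → 320 → 250 → 200 → 160 → 125 → 100.

ISO 100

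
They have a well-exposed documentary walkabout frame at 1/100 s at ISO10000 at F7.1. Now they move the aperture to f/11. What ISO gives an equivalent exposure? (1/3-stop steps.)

ISO 25600

Aperture: f/7.1 → f/8 → f/9 → f/10 → f/11 — 1 1/3 stops stopped down (darker).
Need 1 1/3 stops brighter from the ISO: 10000 → 12800 → 16000 → 20000 → 25600.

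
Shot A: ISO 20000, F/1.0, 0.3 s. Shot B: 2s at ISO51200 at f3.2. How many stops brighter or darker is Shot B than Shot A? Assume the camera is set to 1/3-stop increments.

2/3 stop brighter

Aperture: f/1.0 → f/1.1 → f/1.2 → f/1.4 → f/1.6 → f/1.8 → f/2 → f/2.2 → f/2.5 → f/2.8 → f/3.2 — 3 1/3 stops smaller aperture (darker).
Shutter speed: 0.3 → 0.4 → 0.5 → 0.6 → 0.8 → 1 → 1.3 → 1.6 → 2 — 2 2/3 stops slower (brighter).
ISO: 20000 → 25600 → 32000 → 40000 → 51200 — 1 1/3 stops higher (brighter).
Net: −3 1/3 +2 2/3 +1 1/3 = +2/3 stops.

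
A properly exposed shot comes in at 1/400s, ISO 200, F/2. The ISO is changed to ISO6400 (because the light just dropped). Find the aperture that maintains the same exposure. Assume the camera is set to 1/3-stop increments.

ISO: 200 → 250 → 320 → 400 → 500 → 640 → 800 → 1000 → 1250 → 1600 → 2000 → 2500 → 3200 → 4000 → 5000 → 6400 — 5 stops raised (brighter).
Need 5 stops darker from the aperture: f/2 → f/2.2 → f/2.5 → f/2.8 → f/3.2 → f/3.5 → f/4 → f/4.5 → f/5 → f/5.6 → f/6.3 → f/7.1 → f/8 → f/9 → f/10 → f/11.

f/11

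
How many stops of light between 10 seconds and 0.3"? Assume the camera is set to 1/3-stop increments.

5 stops

10 → 8 → 6 → 5 → 4 → 3.2 → 2.5 → 2 → 1.6 → 1.3 → 1 → 0.8 → 0.6 → 0.5 → 0.4 → 0.3 — count the steps: 15 third-stops = 5 stops.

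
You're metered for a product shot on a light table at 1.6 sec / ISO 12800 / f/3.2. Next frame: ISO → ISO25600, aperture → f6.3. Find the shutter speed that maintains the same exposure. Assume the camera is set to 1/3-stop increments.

ISO: 12800 → 16000 → 20000 → 25600 — 1 stop higher (brighter).
Aperture: f/3.2 → f/3.5 → f/4 → f/4.5 → f/5 → f/5.6 → f/6.3 — 2 stops smaller aperture (darker).
Net change so far: 1 stop darker. Offset with the shutter speed: 1.6 → 2 → 2.5 → 3.2.

3.2 s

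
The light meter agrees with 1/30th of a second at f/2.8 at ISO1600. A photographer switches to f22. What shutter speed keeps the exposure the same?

Aperture: f/2.8 → f/4 → f/5.6 → f/8 → f/11 → f/16 → f/22 — 6 stops stopped down (darker).
Need 6 stops brighter from the shutter speed: 1/30 → 1/15 → 1/8 → 1/4 → 1/2 → 1 → 2.

2 s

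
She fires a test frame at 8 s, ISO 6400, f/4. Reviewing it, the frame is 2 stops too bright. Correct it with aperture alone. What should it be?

Overexposed by 2 stops → need 2 stops darker.
Aperture: f/4 → f/5.6 → f/8.

f/8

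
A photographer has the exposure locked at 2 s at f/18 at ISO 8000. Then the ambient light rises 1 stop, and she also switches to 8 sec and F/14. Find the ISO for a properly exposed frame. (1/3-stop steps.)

Scene light: 1 stop brighter.
Shutter speed: 2 → 2.5 → 3.2 → 4 → 5 → 6 → 8 — 2 stops slower (brighter).
Aperture: f/18 → f/16 → f/14 — 2/3 stop opened up (brighter).
Net so far: 3 2/3 stops brighter. ISO: 8000 → 6400 → 5000 → 4000 → 3200 → 2500 → 2000 → 1600 → 1250 → 1000 → 800 → 640.

ISO 640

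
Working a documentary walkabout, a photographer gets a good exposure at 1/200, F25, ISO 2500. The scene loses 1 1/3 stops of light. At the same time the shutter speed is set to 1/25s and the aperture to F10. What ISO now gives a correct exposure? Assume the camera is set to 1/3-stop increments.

Scene light: 1 1/3 stops darker.
Shutter speed: 1/200 → 1/160 → 1/125 → 1/100 → 1/80 → 1/60 → 1/50 → 1/40 → 1/30 → 1/25 — 3 stops longer (brighter).
Aperture: f/25 → f/22 → f/20 → f/18 → f/16 → f/14 → f/13 → f/11 → f/10 — 2 2/3 stops wider (brighter).
Net so far: 4 1/3 stops brighter. ISO: 2500 → 2000 → 1600 → 1250 → 1000 → 800 → 640 → 500 → 400 → 320 → 250 → 200 → 160 → 125.

ISO 125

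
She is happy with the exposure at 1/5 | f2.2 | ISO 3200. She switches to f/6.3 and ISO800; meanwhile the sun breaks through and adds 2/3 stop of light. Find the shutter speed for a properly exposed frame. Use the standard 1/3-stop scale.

4 s

Scene light: 2/3 stop brighter.
Aperture: f/2.2 → f/2.5 → f/2.8 → f/3.2 → f/3.5 → f/4 → f/4.5 → f/5 → f/5.6 → f/6.3 — 3 stops smaller aperture (darker).
ISO: 3200 → 2500 → 2000 → 1600 → 1250 → 1000 → 800 — 2 stops dropped (darker).
Net so far: 4 1/3 stops darker. Shutter speed: 1/5 → 1/4 → 0.3 → 0.4 → 0.5 → 0.6 → 0.8 → 1 → 1.3 → 1.6 → 2 → 2.5 → 3.2 → 4.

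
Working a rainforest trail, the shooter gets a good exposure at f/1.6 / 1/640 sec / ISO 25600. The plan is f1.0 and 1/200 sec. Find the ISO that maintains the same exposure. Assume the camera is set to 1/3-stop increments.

Aperture: f/1.6 → f/1.4 → f/1.2 → f/1.1 → f/1.0 — 1 1/3 stops opened up (brighter).
Shutter speed: 1/640 → 1/500 → 1/400 → 1/320 → 1/250 → 1/200 — 1 2/3 stops longer (brighter).
Net change so far: 3 stops brighter. Offset with the ISO: 25600 → 20000 → 16000 → 12800 → 10000 → 8000 → 6400 → 5000 → 4000 → 3200.

ISO 3200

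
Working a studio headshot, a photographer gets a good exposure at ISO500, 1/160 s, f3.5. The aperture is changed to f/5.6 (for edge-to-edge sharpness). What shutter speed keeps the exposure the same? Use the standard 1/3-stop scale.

1/60s

Aperture: f/3.5 → f/4 → f/4.5 → f/5 → f/5.6 — 1 1/3 stops smaller aperture (darker).
Need 1 1/3 stops brighter from the shutter speed: 1/160 → 1/125 → 1/100 → 1/80 → 1/60.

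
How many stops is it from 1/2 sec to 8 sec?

1/2 → 1 → 2 → 4 → 8 — count the steps: 4 stops.

4 stops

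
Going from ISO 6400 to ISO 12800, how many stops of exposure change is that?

1 stop

6400 → 12800 — count the steps: 1 stop.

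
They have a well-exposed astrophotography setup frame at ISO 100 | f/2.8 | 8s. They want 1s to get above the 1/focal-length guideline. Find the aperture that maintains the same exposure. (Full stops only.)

f/1.0

Shutter speed: 8 → 4 → 2 → 1 — 3 stops faster (darker).
Need 3 stops brighter from the aperture: f/2.8 → f/2 → f/1.4 → f/1.0.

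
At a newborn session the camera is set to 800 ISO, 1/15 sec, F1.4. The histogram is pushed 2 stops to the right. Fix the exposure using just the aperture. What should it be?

Overexposed by 2 stops → need 2 stops darker.
Aperture: f/1.4 → f/2 → f/2.8.

f/2.8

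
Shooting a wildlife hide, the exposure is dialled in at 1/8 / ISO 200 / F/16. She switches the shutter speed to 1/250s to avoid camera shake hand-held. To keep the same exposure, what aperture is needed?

Shutter speed: 1/8 → 1/15 → 1/30 → 1/60 → 1/125 → 1/250 — 5 stops faster (darker).
Need 5 stops brighter from the aperture: f/16 → f/11 → f/8 → f/5.6 → f/4 → f/2.8.

f/2.8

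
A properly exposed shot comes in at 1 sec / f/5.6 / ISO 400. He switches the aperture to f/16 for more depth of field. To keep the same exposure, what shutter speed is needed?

8 s

Aperture: f/5.6 → f/8 → f/11 → f/16 — 3 stops smaller aperture (darker).
Need 3 stops brighter from the shutter speed: 1 → 2 → 4 → 8.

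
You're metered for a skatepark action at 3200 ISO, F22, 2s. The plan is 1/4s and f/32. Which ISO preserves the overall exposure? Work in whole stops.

Shutter speed: 2 → 1 → 1/2 → 1/4 — 3 stops faster (darker).
Aperture: f/22 → f/32 — 1 stop smaller aperture (darker).
Net change so far: 4 stops darker. Offset with the ISO: 3200 → 6400 → 12800 → 25600 → 51200.

ISO 51200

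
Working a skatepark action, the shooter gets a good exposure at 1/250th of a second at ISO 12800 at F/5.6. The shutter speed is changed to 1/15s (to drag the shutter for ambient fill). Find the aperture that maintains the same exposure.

Shutter speed: 1/250 → 1/125 → 1/60 → 1/30 → 1/15 — 4 stops longer (brighter).
Need 4 stops darker from the aperture: f/5.6 → f/8 → f/11 → f/16 → f/22.

f/22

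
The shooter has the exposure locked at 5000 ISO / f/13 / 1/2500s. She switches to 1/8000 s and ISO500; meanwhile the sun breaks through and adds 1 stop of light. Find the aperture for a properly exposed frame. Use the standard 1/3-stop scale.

Scene light: 1 stop brighter.
Shutter speed: 1/2500 → 1/3200 → 1/4000 → 1/5000 → 1/6400 → 1/8000 — 1 2/3 stops shorter (darker).
ISO: 5000 → 4000 → 3200 → 2500 → 2000 → 1600 → 1250 → 1000 → 800 → 640 → 500 — 3 1/3 stops dropped (darker).
Net so far: 4 stops darker. Aperture: f/13 → f/11 → f/10 → f/9 → f/8 → f/7.1 → f/6.3 → f/5.6 → f/5 → f/4.5 → f/4 → f/3.5 → f/3.2.

f/3.2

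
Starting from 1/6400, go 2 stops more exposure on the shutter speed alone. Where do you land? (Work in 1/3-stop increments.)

1/1600s

Shutter speed: 1/6400 → 1/5000 → 1/4000 → 1/3200 → 1/2500 → 1/2000 → 1/1600 — 2 stops slower (brighter).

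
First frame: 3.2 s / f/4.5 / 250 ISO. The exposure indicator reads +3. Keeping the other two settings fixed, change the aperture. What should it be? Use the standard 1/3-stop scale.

Overexposed by 3 stops → need 3 stops darker.
Aperture: f/4.5 → f/5 → f/5.6 → f/6.3 → f/7.1 → f/8 → f/9 → f/10 → f/11 → f/13.

f/13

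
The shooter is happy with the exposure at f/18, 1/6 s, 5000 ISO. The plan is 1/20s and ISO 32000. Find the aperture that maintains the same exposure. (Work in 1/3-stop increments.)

Shutter speed: 1/6 → 1/8 → 1/10 → 1/13 → 1/15 → 1/20 — 1 2/3 stops faster (darker).
ISO: 5000 → 6400 → 8000 → 10000 → 12800 → 16000 → 20000 → 25600 → 32000 — 2 2/3 stops raised (brighter).
Net change so far: 1 stop brighter. Offset with the aperture: f/18 → f/20 → f/22 → f/25.

f/25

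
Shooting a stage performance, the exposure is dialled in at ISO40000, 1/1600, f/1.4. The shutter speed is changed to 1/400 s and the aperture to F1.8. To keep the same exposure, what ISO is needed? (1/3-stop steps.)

ISO 16000

Shutter speed: 1/1600 → 1/1250 → 1/1000 → 1/800 → 1/640 → 1/500 → 1/400 — 2 stops slower (brighter).
Aperture: f/1.4 → f/1.6 → f/1.8 — 2/3 stop narrower (darker).
Net change so far: 1 1/3 stops brighter. Offset with the ISO: 40000 → 32000 → 25600 → 20000 → 16000.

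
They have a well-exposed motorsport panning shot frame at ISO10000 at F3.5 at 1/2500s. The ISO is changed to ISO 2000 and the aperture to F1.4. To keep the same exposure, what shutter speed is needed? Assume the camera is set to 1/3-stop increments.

1/3200s

ISO: 10000 → 8000 → 6400 → 5000 → 4000 → 3200 → 2500 → 2000 — 2 1/3 stops dropped (darker).
Aperture: f/3.5 → f/3.2 → f/2.8 → f/2.5 → f/2.2 → f/2 → f/1.8 → f/1.6 → f/1.4 — 2 2/3 stops wider (brighter).
Net change so far: 1/3 stop brighter. Offset with the shutter speed: 1/2500 → 1/3200.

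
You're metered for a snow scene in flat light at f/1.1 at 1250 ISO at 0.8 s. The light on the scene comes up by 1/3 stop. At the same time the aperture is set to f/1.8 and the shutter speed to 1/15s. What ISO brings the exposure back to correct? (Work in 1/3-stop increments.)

ISO 32000

Scene light: 1/3 stop brighter.
Aperture: f/1.1 → f/1.2 → f/1.4 → f/1.6 → f/1.8 — 1 1/3 stops smaller aperture (darker).
Shutter speed: 0.8 → 0.6 → 0.5 → 0.4 → 0.3 → 1/4 → 1/5 → 1/6 → 1/8 → 1/10 → 1/13 → 1/15 — 3 2/3 stops shorter (darker).
Net so far: 4 2/3 stops darker. ISO: 1250 → 1600 → 2000 → 2500 → 3200 → 4000 → 5000 → 6400 → 8000 → 10000 → 12800 → 16000 → 20000 → 25600 → 32000.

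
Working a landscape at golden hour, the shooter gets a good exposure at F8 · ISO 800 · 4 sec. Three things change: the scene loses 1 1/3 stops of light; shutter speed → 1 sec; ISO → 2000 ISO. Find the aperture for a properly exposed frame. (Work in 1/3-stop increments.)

Scene light: 1 1/3 stops darker.
Shutter speed: 4 → 3.2 → 2.5 → 2 → 1.6 → 1.3 → 1 — 2 stops shorter (darker).
ISO: 800 → 1000 → 1250 → 1600 → 2000 — 1 1/3 stops higher (brighter).
Net so far: 2 stops darker. Aperture: f/8 → f/7.1 → f/6.3 → f/5.6 → f/5 → f/4.5 → f/4.

f/4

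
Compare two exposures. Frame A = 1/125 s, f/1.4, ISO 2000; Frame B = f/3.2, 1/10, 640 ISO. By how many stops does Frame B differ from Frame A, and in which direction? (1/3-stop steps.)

Aperture: f/1.4 → f/1.6 → f/1.8 → f/2 → f/2.2 → f/2.5 → f/2.8 → f/3.2 — 2 1/3 stops narrower (darker).
Shutter speed: 1/125 → 1/100 → 1/80 → 1/60 → 1/50 → 1/40 → 1/30 → 1/25 → 1/20 → 1/15 → 1/13 → 1/10 — 3 2/3 stops longer (brighter).
ISO: 2000 → 1600 → 1250 → 1000 → 800 → 640 — 1 2/3 stops lower (darker).
Net: −2 1/3 +3 2/3 −1 2/3 = −1/3 stops.

1/3 stop darker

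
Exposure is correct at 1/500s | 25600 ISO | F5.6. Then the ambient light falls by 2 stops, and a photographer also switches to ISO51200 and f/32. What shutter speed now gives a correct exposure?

Scene light: 2 stops darker.
ISO: 25600 → 51200 — 1 stop raised (brighter).
Aperture: f/5.6 → f/8 → f/11 → f/16 → f/22 → f/32 — 5 stops narrower (darker).
Net so far: 6 stops darker. Shutter speed: 1/500 → 1/250 → 1/125 → 1/60 → 1/30 → 1/15 → 1/8.

1/8s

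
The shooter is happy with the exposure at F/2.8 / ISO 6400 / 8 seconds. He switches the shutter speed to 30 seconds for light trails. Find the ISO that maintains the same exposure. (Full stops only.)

ISO 1600

Shutter speed: 8 → 15 → 30 — 2 stops slower (brighter).
Need 2 stops darker from the ISO: 6400 → 3200 → 1600.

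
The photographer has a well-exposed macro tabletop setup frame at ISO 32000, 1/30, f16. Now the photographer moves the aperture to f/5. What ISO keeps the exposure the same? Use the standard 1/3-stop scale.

ISO 3200

Aperture: f/16 → f/14 → f/13 → f/11 → f/10 → f/9 → f/8 → f/7.1 → f/6.3 → f/5.6 → f/5 — 3 1/3 stops opened up (brighter).
Need 3 1/3 stops darker from the ISO: 32000 → 25600 → 20000 → 16000 → 12800 → 10000 → 8000 → 6400 → 5000 → 4000 → 3200.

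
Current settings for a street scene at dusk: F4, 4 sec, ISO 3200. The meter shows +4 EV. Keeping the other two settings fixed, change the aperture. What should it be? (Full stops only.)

Overexposed by 4 stops → need 4 stops darker.
Aperture: f/4 → f/5.6 → f/8 → f/11 → f/16.

f/16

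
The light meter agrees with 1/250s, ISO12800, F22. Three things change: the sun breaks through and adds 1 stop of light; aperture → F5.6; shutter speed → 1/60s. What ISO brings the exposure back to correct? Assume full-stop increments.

Scene light: 1 stop brighter.
Aperture: f/22 → f/16 → f/11 → f/8 → f/5.6 — 4 stops opened up (brighter).
Shutter speed: 1/250 → 1/125 → 1/60 — 2 stops slower (brighter).
Net so far: 7 stops brighter. ISO: 12800 → 6400 → 3200 → 1600 → 800 → 400 → 200 → 100.

ISO 100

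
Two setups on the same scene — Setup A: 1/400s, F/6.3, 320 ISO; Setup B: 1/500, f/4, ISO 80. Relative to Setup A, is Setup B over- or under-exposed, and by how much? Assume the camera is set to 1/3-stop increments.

Aperture: f/6.3 → f/5.6 → f/5 → f/4.5 → f/4 — 1 1/3 stops larger aperture (brighter).
Shutter speed: 1/400 → 1/500 — 1/3 stop faster (darker).
ISO: 320 → 250 → 200 → 160 → 125 → 100 → 80 — 2 stops lower (darker).
Net: +1 1/3 −1/3 −2 = −1 stop.

1 stop darker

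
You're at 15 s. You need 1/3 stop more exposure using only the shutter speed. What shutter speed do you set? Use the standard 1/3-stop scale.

Shutter speed: 15 → 20 — 1/3 stop longer (brighter).

20 s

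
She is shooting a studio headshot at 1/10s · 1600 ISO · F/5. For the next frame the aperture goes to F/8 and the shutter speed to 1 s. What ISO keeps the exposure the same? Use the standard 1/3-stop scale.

Aperture: f/5 → f/5.6 → f/6.3 → f/7.1 → f/8 — 1 1/3 stops stopped down (darker).
Shutter speed: 1/10 → 1/8 → 1/6 → 1/5 → 1/4 → 0.3 → 0.4 → 0.5 → 0.6 → 0.8 → 1 — 3 1/3 stops slower (brighter).
Net change so far: 2 stops brighter. Offset with the ISO: 1600 → 1250 → 1000 → 800 → 640 → 500 → 400.

ISO 400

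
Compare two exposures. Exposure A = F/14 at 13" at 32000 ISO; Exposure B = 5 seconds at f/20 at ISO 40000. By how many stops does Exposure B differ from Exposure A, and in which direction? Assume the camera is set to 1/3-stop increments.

Aperture: f/14 → f/16 → f/18 → f/20 — 1 stop smaller aperture (darker).
Shutter speed: 13 → 10 → 8 → 6 → 5 — 1 1/3 stops shorter (darker).
ISO: 32000 → 40000 — 1/3 stop raised (brighter).
Net: −1 −1 1/3 +1/3 = −2 stops.

2 stops darker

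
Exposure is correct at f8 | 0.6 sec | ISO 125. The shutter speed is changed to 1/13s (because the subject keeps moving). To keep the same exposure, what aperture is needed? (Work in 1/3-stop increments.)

Shutter speed: 0.6 → 0.5 → 0.4 → 0.3 → 1/4 → 1/5 → 1/6 → 1/8 → 1/10 → 1/13 — 3 stops faster (darker).
Need 3 stops brighter from the aperture: f/8 → f/7.1 → f/6.3 → f/5.6 → f/5 → f/4.5 → f/4 → f/3.5 → f/3.2 → f/2.8.

f/2.8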